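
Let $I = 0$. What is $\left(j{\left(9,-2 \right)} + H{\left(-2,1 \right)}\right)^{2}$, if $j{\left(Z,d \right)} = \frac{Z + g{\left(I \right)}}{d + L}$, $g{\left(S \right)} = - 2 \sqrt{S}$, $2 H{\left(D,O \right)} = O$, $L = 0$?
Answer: $16$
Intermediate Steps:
$H{\left(D,O \right)} = \frac{O}{2}$
$j{\left(Z,d \right)} = \frac{Z}{d}$ ($j{\left(Z,d \right)} = \frac{Z - 2 \sqrt{0}}{d + 0} = \frac{Z - 0}{d} = \frac{Z + 0}{d} = \frac{Z}{d}$)
$\left(j{\left(9,-2 \right)} + H{\left(-2,1 \right)}\right)^{2} = \left(\frac{9}{-2} + \frac{1}{2} \cdot 1\right)^{2} = \left(9 \left(- \frac{1}{2}\right) + \frac{1}{2}\right)^{2} = \left(- \frac{9}{2} + \frac{1}{2}\right)^{2} = \left(-4\right)^{2} = 16$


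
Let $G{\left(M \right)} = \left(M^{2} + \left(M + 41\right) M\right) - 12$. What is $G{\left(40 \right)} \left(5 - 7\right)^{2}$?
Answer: $19312$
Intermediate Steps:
$G{\left(M \right)} = -12 + M^{2} + M \left(41 + M\right)$ ($G{\left(M \right)} = \left(M^{2} + \left(41 + M\right) M\right) - 12 = \left(M^{2} + M \left(41 + M\right)\right) - 12 = -12 + M^{2} + M \left(41 + M\right)$)
$G{\left(40 \right)} \left(5 - 7\right)^{2} = \left(-12 + 2 \cdot 40^{2} + 41 \cdot 40\right) \left(5 - 7\right)^{2} = \left(-12 + 2 \cdot 1600 + 1640\right) \left(-2\right)^{2} = \left(-12 + 3200 + 1640\right) 4 = 4828 \cdot 4 = 19312$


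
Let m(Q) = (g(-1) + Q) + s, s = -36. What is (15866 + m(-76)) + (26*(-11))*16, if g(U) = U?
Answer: 11177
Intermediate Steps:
m(Q) = -37 + Q (m(Q) = (-1 + Q) - 36 = -37 + Q)
(15866 + m(-76)) + (26*(-11))*16 = (15866 + (-37 - 76)) + (26*(-11))*16 = (15866 - 113) - 286*16 = 15753 - 4576 = 11177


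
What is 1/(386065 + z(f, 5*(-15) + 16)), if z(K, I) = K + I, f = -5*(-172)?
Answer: 1/386866 ≈ 2.5849e-6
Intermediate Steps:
f = 860
z(K, I) = I + K
1/(386065 + z(f, 5*(-15) + 16)) = 1/(386065 + ((5*(-15) + 16) + 860)) = 1/(386065 + ((-75 + 16) + 860)) = 1/(386065 + (-59 + 860)) = 1/(386065 + 801) = 1/386866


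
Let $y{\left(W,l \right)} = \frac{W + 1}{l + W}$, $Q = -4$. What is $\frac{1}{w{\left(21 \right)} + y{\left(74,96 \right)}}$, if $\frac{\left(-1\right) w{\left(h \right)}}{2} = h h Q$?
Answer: $\frac{34}{119967} \approx 0.00028341$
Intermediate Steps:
$y{\left(W,l \right)} = \frac{1 + W}{W + l}$
$w{\left(h \right)} = 8 h^{2}$ ($w{\left(h \right)} = - 2 h h \left(-4\right) = - 2 h^{2} \left(-4\right) = - 2 \left(- 4 h^{2}\right) = 8 h^{2}$)
$\frac{1}{w{\left(21 \right)} + y{\left(74,96 \right)}} = \frac{1}{8 \cdot 21^{2} + \frac{1 + 74}{74 + 96}} = \frac{1}{8 \cdot 441 + \frac{1}{170} \cdot 75} = \frac{1}{3528 + \frac{1}{170} \cdot 75} = \frac{1}{3528 + \frac{15}{34}} = \frac{1}{\frac{119967}{34}} = \frac{34}{119967}$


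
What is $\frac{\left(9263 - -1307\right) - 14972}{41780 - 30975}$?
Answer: $- \frac{4402}{10805} \approx -0.4074$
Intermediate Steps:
$\frac{\left(9263 - -1307\right) - 14972}{41780 - 30975} = \frac{\left(9263 + 1307\right) - 14972}{10805} = \left(10570 - 14972\right) \frac{1}{10805} = \left(-4402\right) \frac{1}{10805} = - \frac{4402}{10805}$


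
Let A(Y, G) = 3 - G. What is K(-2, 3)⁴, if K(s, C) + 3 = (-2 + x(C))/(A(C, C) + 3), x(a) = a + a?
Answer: 625/81 ≈ 7.7160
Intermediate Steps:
x(a) = 2*a
K(s, C) = -3 + (-2 + 2*C)/(6 - C) (K(s, C) = -3 + (-2 + 2*C)/((3 - C) + 3) = -3 + (-2 + 2*C)/(6 - C))
K(-2, 3)⁴ = (5*(4 - 1*3)/(-6 + 3))⁴ = (5*(4 - 3)/(-3))⁴ = (5*(-⅓)*1)⁴ = (-5/3)⁴ = 625/81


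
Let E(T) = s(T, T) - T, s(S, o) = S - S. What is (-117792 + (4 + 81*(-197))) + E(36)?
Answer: -133781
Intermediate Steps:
s(S, o) = 0
E(T) = -T (E(T) = 0 - T = -T)
(-117792 + (4 + 81*(-197))) + E(36) = (-117792 + (4 + 81*(-197))) - 1*36 = (-117792 + (4 - 15957)) - 36 = (-117792 - 15953) - 36 = -133745 - 36 = -133781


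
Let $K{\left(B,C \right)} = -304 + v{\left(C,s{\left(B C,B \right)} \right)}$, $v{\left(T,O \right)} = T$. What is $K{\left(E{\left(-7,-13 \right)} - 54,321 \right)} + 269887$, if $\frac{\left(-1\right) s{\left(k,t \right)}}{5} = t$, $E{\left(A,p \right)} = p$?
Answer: $269904$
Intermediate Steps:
$s{\left(k,t \right)} = - 5 t$
$K{\left(B,C \right)} = -304 + C$
$K{\left(E{\left(-7,-13 \right)} - 54,321 \right)} + 269887 = \left(-304 + 321\right) + 269887 = 17 + 269887 = 269904$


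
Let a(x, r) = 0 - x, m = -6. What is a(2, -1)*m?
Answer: 12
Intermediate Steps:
a(x, r) = -x
a(2, -1)*m = -1*2*(-6) = -2*(-6) = 12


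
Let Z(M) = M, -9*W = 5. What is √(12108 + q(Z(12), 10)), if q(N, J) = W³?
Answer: √8826607/27 ≈ 110.04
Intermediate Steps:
W = -5/9 (W = -⅑*5 = -5/9 ≈ -0.55556)
q(N, J) = -125/729 (q(N, J) = (-5/9)³ = -125/729)
√(12108 + q(Z(12), 10)) = √(12108 - 125/729) = √(8826607/729) = √8826607/27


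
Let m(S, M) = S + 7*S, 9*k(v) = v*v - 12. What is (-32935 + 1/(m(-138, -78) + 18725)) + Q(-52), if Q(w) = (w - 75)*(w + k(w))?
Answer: -10200144914/158589 ≈ -64318.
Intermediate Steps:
k(v) = -4/3 + v²/9 (k(v) = (v*v - 12)/9 = (v² - 12)/9 = (-12 + v²)/9 = -4/3 + v²/9)
m(S, M) = 8*S
Q(w) = (-75 + w)*(-4/3 + w + w²/9) (Q(w) = (w - 75)*(w + (-4/3 + w²/9)) = (-75 + w)*(-4/3 + w + w²/9))
(-32935 + 1/(m(-138, -78) + 18725)) + Q(-52) = (-32935 + 1/(8*(-138) + 18725)) + (100 - 229/3*(-52) - 22/3*(-52)² + (⅑)*(-52)³) = (-32935 + 1/(-1104 + 18725)) + (100 + 11908/3 - 22/3*2704 + (⅑)*(-140608)) = (-32935 + 1/17621) + (100 + 11908/3 - 59488/3 - 140608/9) = (-32935 + 1/17621) - 282448/9 = -580347634/17621 - 282448/9 = -10200144914/158589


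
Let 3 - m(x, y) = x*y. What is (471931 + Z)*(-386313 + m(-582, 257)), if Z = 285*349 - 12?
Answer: -135267162624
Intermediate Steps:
m(x, y) = 3 - x*y
Z = 99453 (Z = 99465 - 12 = 99453)
(471931 + Z)*(-386313 + m(-582, 257)) = (471931 + 99453)*(-386313 + (3 - 1*(-582)*257)) = 571384*(-386313 + (3 + 149574)) = 571384*(-386313 + 149577) = 571384*(-236736) = -135267162624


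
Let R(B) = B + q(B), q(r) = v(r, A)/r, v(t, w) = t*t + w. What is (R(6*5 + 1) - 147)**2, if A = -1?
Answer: 6948496/961 ≈ 7230.5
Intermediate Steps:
v(t, w) = w + t**2 (v(t, w) = t**2 + w = w + t**2)
q(r) = (-1 + r**2)/r
R(B) = -1/B + 2*B (R(B) = B + (B - 1/B) = -1/B + 2*B)
(R(6*5 + 1) - 147)**2 = ((-1/(6*5 + 1) + 2*(6*5 + 1)) - 147)**2 = ((-1/(30 + 1) + 2*(30 + 1)) - 147)**2 = ((-1/31 + 2*31) - 147)**2 = ((-1*1/31 + 62) - 147)**2 = ((-1/31 + 62) - 147)**2 = (1921/31 - 147)**2 = (-2636/31)**2 = 6948496/961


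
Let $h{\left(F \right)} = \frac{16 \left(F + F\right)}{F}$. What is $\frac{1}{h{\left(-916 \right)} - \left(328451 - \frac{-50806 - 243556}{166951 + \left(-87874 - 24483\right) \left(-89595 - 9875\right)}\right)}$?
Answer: $- \frac{11176317741}{3670515096475841} \approx -3.0449 \cdot 10^{-6}$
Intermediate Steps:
$h{\left(F \right)} = 32$ ($h{\left(F \right)} = \frac{16 \cdot 2 F}{F} = \frac{32 F}{F} = 32$)
$\frac{1}{h{\left(-916 \right)} - \left(328451 - \frac{-50806 - 243556}{166951 + \left(-87874 - 24483\right) \left(-89595 - 9875\right)}\right)} = \frac{1}{32 - \left(328451 - \frac{-50806 - 243556}{166951 + \left(-87874 - 24483\right) \left(-89595 - 9875\right)}\right)} = \frac{1}{32 - \left(328451 + \frac{294362}{166951 - -11176150790}\right)} = \frac{1}{32 - \left(328451 + \frac{294362}{166951 + 11176150790}\right)} = \frac{1}{32 - \left(328451 + \frac{294362}{11176317741}\right)} = \frac{1}{32 - \frac{3670872738643553}{11176317741}} = \frac{1}{- \frac{3670515096475841}{11176317741}} = - \frac{11176317741}{3670515096475841}$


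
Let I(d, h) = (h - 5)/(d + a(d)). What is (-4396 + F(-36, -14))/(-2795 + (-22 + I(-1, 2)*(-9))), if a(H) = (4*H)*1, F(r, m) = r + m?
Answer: 1235/784 ≈ 1.5753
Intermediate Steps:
F(r, m) = m + r
a(H) = 4*H
I(d, h) = (-5 + h)/(5*d) (I(d, h) = (h - 5)/(d + 4*d) = (-5 + h)/((5*d)) = (-5 + h)*(1/(5*d)) = (-5 + h)/(5*d))
(-4396 + F(-36, -14))/(-2795 + (-22 + I(-1, 2)*(-9))) = (-4396 + (-14 - 36))/(-2795 + (-22 + ((⅕)*(-5 + 2)/(-1))*(-9))) = (-4396 - 50)/(-2795 + (-22 + ((⅕)*(-1)*(-3))*(-9))) = -4446/(-2795 + (-22 + (⅗)*(-9))) = -4446/(-2795 + (-22 - 27/5)) = -4446/(-2795 - 137/5) = -4446/(-14112/5) = -4446*(-5/14112) = 1235/784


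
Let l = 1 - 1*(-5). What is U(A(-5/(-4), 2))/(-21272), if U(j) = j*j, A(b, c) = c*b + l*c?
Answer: -841/85088 ≈ -0.0098839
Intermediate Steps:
l = 6 (l = 1 + 5 = 6)
A(b, c) = 6*c + b*c (A(b, c) = c*b + 6*c = b*c + 6*c = 6*c + b*c)
U(j) = j**2
U(A(-5/(-4), 2))/(-21272) = (2*(6 - 5/(-4)))**2/(-21272) = (2*(6 - 5*(-1/4)))**2*(-1/21272) = (2*(6 + 5/4))**2*(-1/21272) = (2*(29/4))**2*(-1/21272) = (29/2)**2*(-1/21272) = (841/4)*(-1/21272) = -841/85088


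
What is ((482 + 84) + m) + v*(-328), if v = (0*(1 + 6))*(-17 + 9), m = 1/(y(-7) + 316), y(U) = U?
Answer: 174895/309 ≈ 566.00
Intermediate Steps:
m = 1/309 (m = 1/(-7 + 316) = 1/309 ≈ 0.0032362)
v = 0 (v = (0*7)*(-8) = 0*(-8) = 0)
((482 + 84) + m) + v*(-328) = ((482 + 84) + 1/309) + 0*(-328) = (566 + 1/309) + 0 = 174895/309 + 0 = 174895/309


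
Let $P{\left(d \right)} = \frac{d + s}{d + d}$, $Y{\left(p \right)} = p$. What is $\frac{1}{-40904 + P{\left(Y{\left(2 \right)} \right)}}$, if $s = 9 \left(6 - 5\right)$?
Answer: $- \frac{4}{163605} \approx -2.4449 \cdot 10^{-5}$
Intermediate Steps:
$s = 9$ ($s = 9 \cdot 1 = 9$)
$P{\left(d \right)} = \frac{9 + d}{2 d}$ ($P{\left(d \right)} = \frac{d + 9}{d + d} = \frac{9 + d}{2 d}$)
$\frac{1}{-40904 + P{\left(Y{\left(2 \right)} \right)}} = \frac{1}{-40904 + \frac{9 + 2}{2 \cdot 2}} = \frac{1}{-40904 + \frac{1}{2} \cdot \frac{1}{2} \cdot 11} = \frac{1}{-40904 + \frac{11}{4}} = \frac{1}{- \frac{163605}{4}} = - \frac{4}{163605}$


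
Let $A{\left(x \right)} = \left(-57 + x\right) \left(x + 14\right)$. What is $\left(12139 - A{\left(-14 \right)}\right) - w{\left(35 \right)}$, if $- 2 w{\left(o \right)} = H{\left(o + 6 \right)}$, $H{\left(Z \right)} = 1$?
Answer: $\frac{24279}{2} \approx 12140.0$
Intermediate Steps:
$w{\left(o \right)} = - \frac{1}{2}$ ($w{\left(o \right)} = \left(- \frac{1}{2}\right) 1 = - \frac{1}{2}$)
$A{\left(x \right)} = \left(-57 + x\right) \left(14 + x\right)$
$\left(12139 - A{\left(-14 \right)}\right) - w{\left(35 \right)} = \left(12139 - \left(-798 + \left(-14\right)^{2} - -602\right)\right) - - \frac{1}{2} = \left(12139 - \left(-798 + 196 + 602\right)\right) + \frac{1}{2} = \left(12139 - 0\right) + \frac{1}{2} = \left(12139 + 0\right) + \frac{1}{2} = 12139 + \frac{1}{2} = \frac{24279}{2}$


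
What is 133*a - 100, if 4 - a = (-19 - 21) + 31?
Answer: 1629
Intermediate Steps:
a = 13 (a = 4 - ((-19 - 21) + 31) = 4 - (-40 + 31) = 4 - 1*(-9) = 4 + 9 = 13)
133*a - 100 = 133*13 - 100 = 1729 - 100 = 1629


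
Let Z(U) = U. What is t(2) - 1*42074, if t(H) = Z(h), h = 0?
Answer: -42074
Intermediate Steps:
t(H) = 0
t(2) - 1*42074 = 0 - 1*42074 = 0 - 42074 = -42074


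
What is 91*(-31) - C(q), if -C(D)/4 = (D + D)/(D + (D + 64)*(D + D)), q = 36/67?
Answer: -24584479/8715 ≈ -2820.9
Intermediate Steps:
q = 36/67 (q = 36*(1/67) = 36/67 ≈ 0.53731)
C(D) = -8*D/(D + 2*D*(64 + D)) (C(D) = -4*(D + D)/(D + (D + 64)*(D + D)) = -4*2*D/(D + (64 + D)*(2*D)) = -4*2*D/(D + 2*D*(64 + D)) = -8*D/(D + 2*D*(64 + D)))
91*(-31) - C(q) = 91*(-31) - (-8)/(129 + 2*(36/67)) = -2821 - (-8)/(129 + 72/67) = -2821 - (-8)/8715/67 = -2821 - (-8)*67/8715 = -2821 - 1*(-536/8715) = -2821 + 536/8715 = -24584479/8715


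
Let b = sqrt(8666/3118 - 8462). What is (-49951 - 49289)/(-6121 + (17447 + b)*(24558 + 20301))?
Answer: -121087642360996320/954975191067600899261 + 66777107400*I*sqrt(91377667)/954975191067600899261 ≈ -0.0001268 + 6.6843e-7*I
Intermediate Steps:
b = 15*I*sqrt(91377667)/1559 (b = sqrt(8666*(1/3118) - 8462) = sqrt(4333/1559 - 8462) = sqrt(-13187925/1559) = 15*I*sqrt(91377667)/1559 ≈ 91.974*I)
(-49951 - 49289)/(-6121 + (17447 + b)*(24558 + 20301)) = (-49951 - 49289)/(-6121 + (17447 + 15*I*sqrt(91377667)/1559)*(24558 + 20301)) = -99240/(-6121 + (17447 + 15*I*sqrt(91377667)/1559)*44859) = -99240/(-6121 + (782654973 + 672885*I*sqrt(91377667)/1559)) = -99240/(782648852 + 672885*I*sqrt(91377667)/1559)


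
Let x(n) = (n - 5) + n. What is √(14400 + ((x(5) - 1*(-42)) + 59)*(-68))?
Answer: 2*√1798 ≈ 84.806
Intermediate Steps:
x(n) = -5 + 2*n (x(n) = (-5 + n) + n = -5 + 2*n)
√(14400 + ((x(5) - 1*(-42)) + 59)*(-68)) = √(14400 + (((-5 + 2*5) - 1*(-42)) + 59)*(-68)) = √(14400 + (((-5 + 10) + 42) + 59)*(-68)) = √(14400 + ((5 + 42) + 59)*(-68)) = √(14400 + (47 + 59)*(-68)) = √(14400 + 106*(-68)) = √(14400 - 7208) = √7192 = 2*√1798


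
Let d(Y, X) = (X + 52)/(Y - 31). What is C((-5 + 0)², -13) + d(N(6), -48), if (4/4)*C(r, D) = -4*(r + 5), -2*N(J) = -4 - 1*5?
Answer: -6368/53 ≈ -120.15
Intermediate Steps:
N(J) = 9/2 (N(J) = -(-4 - 1*5)/2 = -(-4 - 5)/2 = -½*(-9) = 9/2)
d(Y, X) = (52 + X)/(-31 + Y)
C(r, D) = -20 - 4*r (C(r, D) = -4*(r + 5) = -4*(5 + r) = -20 - 4*r)
C((-5 + 0)², -13) + d(N(6), -48) = (-20 - 4*(-5 + 0)²) + (52 - 48)/(-31 + 9/2) = (-20 - 4*(-5)²) + 4/(-53/2) = (-20 - 4*25) - 2/53*4 = (-20 - 100) - 8/53 = -120 - 8/53 = -6368/53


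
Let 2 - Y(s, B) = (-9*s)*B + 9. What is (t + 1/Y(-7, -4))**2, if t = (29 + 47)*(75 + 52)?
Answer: 5591999997081/60025 ≈ 9.3161e+7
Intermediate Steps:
Y(s, B) = -7 + 9*B*s (Y(s, B) = 2 - ((-9*s)*B + 9) = 2 - (-9*B*s + 9) = 2 - (9 - 9*B*s) = 2 + (-9 + 9*B*s) = -7 + 9*B*s)
t = 9652 (t = 76*127 = 9652)
(t + 1/Y(-7, -4))**2 = (9652 + 1/(-7 + 9*(-4)*(-7)))**2 = (9652 + 1/(-7 + 252))**2 = (9652 + 1/245)**2 = (2364741/245)**2 = 5591999997081/60025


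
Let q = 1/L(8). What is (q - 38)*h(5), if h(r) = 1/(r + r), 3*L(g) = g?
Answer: -301/80 ≈ -3.7625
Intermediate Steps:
L(g) = g/3
q = 3/8 (q = 1/((⅓)*8) = 1/(8/3) = 3/8 ≈ 0.37500)
h(r) = 1/(2*r)
(q - 38)*h(5) = (3/8 - 38)*((½)/5) = -301/(16*5) = -301/8*⅒ = -301/80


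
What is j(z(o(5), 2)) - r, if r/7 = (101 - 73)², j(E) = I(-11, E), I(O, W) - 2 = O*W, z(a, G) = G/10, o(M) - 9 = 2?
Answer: -27441/5 ≈ -5488.2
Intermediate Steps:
o(M) = 11 (o(M) = 9 + 2 = 11)
z(a, G) = G/10 (z(a, G) = G*(⅒) = G/10)
I(O, W) = 2 + O*W
j(E) = 2 - 11*E
r = 5488 (r = 7*(101 - 73)² = 7*28² = 7*784 = 5488)
j(z(o(5), 2)) - r = (2 - 11*2/10) - 1*5488 = (2 - 11*⅕) - 5488 = (2 - 11/5) - 5488 = -⅕ - 5488 = -27441/5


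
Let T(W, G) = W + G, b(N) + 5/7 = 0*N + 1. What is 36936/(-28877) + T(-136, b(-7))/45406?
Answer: -5883622631/4589161717 ≈ -1.2821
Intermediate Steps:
b(N) = 2/7 (b(N) = -5/7 + (0*N + 1) = -5/7 + (0 + 1) = -5/7 + 1 = 2/7)
T(W, G) = G + W
36936/(-28877) + T(-136, b(-7))/45406 = 36936/(-28877) + (2/7 - 136)/45406 = 36936*(-1/28877) - 950/7*1/45406 = -36936/28877 - 475/158921 = -5883622631/4589161717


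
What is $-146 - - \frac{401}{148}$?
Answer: $- \frac{21207}{148} \approx -143.29$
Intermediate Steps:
$-146 - - \frac{401}{148} = -146 + \frac{401}{148} = - \frac{21207}{148}$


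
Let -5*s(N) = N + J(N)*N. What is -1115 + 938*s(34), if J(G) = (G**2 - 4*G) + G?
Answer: -6730327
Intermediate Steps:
J(G) = G**2 - 3*G
s(N) = -N/5 - N**2*(-3 + N)/5 (s(N) = -(N + (N*(-3 + N))*N)/5 = -(N + N**2*(-3 + N))/5 = -N/5 - N**2*(-3 + N)/5)
-1115 + 938*s(34) = -1115 + 938*(-1/5*34*(1 + 34*(-3 + 34))) = -1115 + 938*(-1/5*34*(1 + 34*31)) = -1115 + 938*(-1/5*34*(1 + 1054)) = -1115 + 938*(-1/5*34*1055) = -1115 + 938*(-7174) = -1115 - 6729212 = -6730327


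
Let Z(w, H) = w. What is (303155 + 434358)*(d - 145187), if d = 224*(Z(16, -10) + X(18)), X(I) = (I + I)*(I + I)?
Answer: 109668920613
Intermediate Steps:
X(I) = 4*I² (X(I) = (2*I)*(2*I) = 4*I²)
d = 293888 (d = 224*(16 + 4*18²) = 224*(16 + 4*324) = 224*(16 + 1296) = 224*1312 = 293888)
(303155 + 434358)*(d - 145187) = (303155 + 434358)*(293888 - 145187) = 737513*148701 = 109668920613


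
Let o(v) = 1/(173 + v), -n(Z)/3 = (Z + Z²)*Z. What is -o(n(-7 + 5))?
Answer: -1/185 ≈ -0.0054054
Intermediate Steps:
n(Z) = -3*Z*(Z + Z²) (n(Z) = -3*(Z + Z²)*Z = -3*Z*(Z + Z²))
-o(n(-7 + 5)) = -1/(173 + 3*(-7 + 5)²*(-1 - (-7 + 5))) = -1/(173 + 3*(-2)²*(-1 - 1*(-2))) = -1/(173 + 3*4*(-1 + 2)) = -1/(173 + 3*4*1) = -1/(173 + 12) = -1/185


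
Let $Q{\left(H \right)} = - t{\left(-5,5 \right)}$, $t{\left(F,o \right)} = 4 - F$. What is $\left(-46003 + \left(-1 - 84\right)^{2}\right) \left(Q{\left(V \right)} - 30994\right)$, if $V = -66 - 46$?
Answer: $1202234334$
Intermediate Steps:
$V = -112$ ($V = -66 - 46 = -112$)
$Q{\left(H \right)} = -9$ ($Q{\left(H \right)} = - (4 - -5) = - (4 + 5) = \left(-1\right) 9 = -9$)
$\left(-46003 + \left(-1 - 84\right)^{2}\right) \left(Q{\left(V \right)} - 30994\right) = \left(-46003 + \left(-1 - 84\right)^{2}\right) \left(-9 - 30994\right) = \left(-46003 + \left(-85\right)^{2}\right) \left(-31003\right) = \left(-46003 + 7225\right) \left(-31003\right) = \left(-38778\right) \left(-31003\right) = 1202234334$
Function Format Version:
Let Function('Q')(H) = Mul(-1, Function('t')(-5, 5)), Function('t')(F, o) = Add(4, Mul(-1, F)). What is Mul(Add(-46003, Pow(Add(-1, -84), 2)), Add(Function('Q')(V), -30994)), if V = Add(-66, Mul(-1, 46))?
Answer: 1202234334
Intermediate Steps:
V = -112 (V = Add(-66, -46) = -112)
Function('Q')(H) = -9 (Function('Q')(H) = Mul(-1, Add(4, Mul(-1, -5))) = Mul(-1, Add(4, 5)) = Mul(-1, 9) = -9)
Mul(Add(-46003, Pow(Add(-1, -84), 2)), Add(Function('Q')(V), -30994)) = Mul(Add(-46003, Pow(Add(-1, -84), 2)), Add(-9, -30994)) = Mul(Add(-46003, Pow(-85, 2)), -31003) = Mul(Add(-46003, 7225), -31003) = Mul(-38778, -31003) = 1202234334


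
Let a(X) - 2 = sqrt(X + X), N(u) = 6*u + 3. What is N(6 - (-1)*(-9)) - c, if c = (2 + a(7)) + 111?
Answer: -130 - sqrt(14) ≈ -133.74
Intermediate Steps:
N(u) = 3 + 6*u
a(X) = 2 + sqrt(2)*sqrt(X) (a(X) = 2 + sqrt(X + X) = 2 + sqrt(2*X) = 2 + sqrt(2)*sqrt(X))
c = 115 + sqrt(14) (c = (2 + (2 + sqrt(2)*sqrt(7))) + 111 = (2 + (2 + sqrt(14))) + 111 = (4 + sqrt(14)) + 111 = 115 + sqrt(14) ≈ 118.74)
N(6 - (-1)*(-9)) - c = (3 + 6*(6 - (-1)*(-9))) - (115 + sqrt(14)) = (3 + 6*(6 - 1*9)) + (-115 - sqrt(14)) = (3 + 6*(6 - 9)) + (-115 - sqrt(14)) = (3 + 6*(-3)) + (-115 - sqrt(14)) = (3 - 18) + (-115 - sqrt(14)) = -15 + (-115 - sqrt(14)) = -130 - sqrt(14)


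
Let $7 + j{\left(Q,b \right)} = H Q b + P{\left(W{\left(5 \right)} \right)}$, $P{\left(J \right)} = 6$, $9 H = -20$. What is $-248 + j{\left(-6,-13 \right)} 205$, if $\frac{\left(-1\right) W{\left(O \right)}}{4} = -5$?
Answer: $- \frac{107959}{3} \approx -35986.0$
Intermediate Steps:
$H = - \frac{20}{9}$ ($H = \frac{1}{9} \left(-20\right) = - \frac{20}{9} \approx -2.2222$)
$W{\left(O \right)} = 20$ ($W{\left(O \right)} = \left(-4\right) \left(-5\right) = 20$)
$j{\left(Q,b \right)} = -1 - \frac{20 Q b}{9}$ ($j{\left(Q,b \right)} = -7 + \left(- \frac{20 Q}{9} b + 6\right) = -7 - \left(-6 + \frac{20 Q b}{9}\right) = -1 - \frac{20 Q b}{9}$)
$-248 + j{\left(-6,-13 \right)} 205 = -248 + \left(-1 - \left(- \frac{40}{3}\right) \left(-13\right)\right) 205 = -248 + \left(-1 - \frac{520}{3}\right) 205 = -248 - \frac{107215}{3} = - \frac{107959}{3}$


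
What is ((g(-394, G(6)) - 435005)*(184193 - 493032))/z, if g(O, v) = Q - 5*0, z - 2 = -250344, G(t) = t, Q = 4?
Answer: -213585491/398 ≈ -5.3665e+5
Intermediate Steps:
z = -250342 (z = 2 - 250344 = -250342)
g(O, v) = 4 (g(O, v) = 4 - 5*0 = 4 + 0 = 4)
((g(-394, G(6)) - 435005)*(184193 - 493032))/z = ((4 - 435005)*(184193 - 493032))/(-250342) = -435001*(-308839)*(-1/250342) = 134345273839*(-1/250342) = -213585491/398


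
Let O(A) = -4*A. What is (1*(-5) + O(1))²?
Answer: 81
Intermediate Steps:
(1*(-5) + O(1))² = (1*(-5) - 4*1)² = (-5 - 4)² = (-9)² = 81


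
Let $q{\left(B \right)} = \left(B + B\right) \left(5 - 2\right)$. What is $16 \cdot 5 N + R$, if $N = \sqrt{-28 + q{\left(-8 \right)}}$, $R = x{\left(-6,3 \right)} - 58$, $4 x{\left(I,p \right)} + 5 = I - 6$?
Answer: $- \frac{249}{4} + 160 i \sqrt{19} \approx -62.25 + 697.42 i$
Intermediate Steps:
$x{\left(I,p \right)} = - \frac{11}{4} + \frac{I}{4}$ ($x{\left(I,p \right)} = - \frac{5}{4} + \frac{I - 6}{4} = - \frac{5}{4} + \frac{-6 + I}{4} = - \frac{5}{4} + \left(- \frac{3}{2} + \frac{I}{4}\right) = - \frac{11}{4} + \frac{I}{4}$)
$R = - \frac{249}{4}$ ($R = \left(- \frac{11}{4} + \frac{1}{4} \left(-6\right)\right) - 58 = \left(- \frac{11}{4} - \frac{3}{2}\right) - 58 = - \frac{17}{4} - 58 = - \frac{249}{4} \approx -62.25$)
$q{\left(B \right)} = 6 B$ ($q{\left(B \right)} = 2 B 3 = 6 B$)
$N = 2 i \sqrt{19}$ ($N = \sqrt{-28 + 6 \left(-8\right)} = \sqrt{-28 - 48} = \sqrt{-76} = 2 i \sqrt{19} \approx 8.7178 i$)
$16 \cdot 5 N + R = 16 \cdot 5 \cdot 2 i \sqrt{19} - \frac{249}{4} = 80 \cdot 2 i \sqrt{19} - \frac{249}{4} = 160 i \sqrt{19} - \frac{249}{4} = - \frac{249}{4} + 160 i \sqrt{19}$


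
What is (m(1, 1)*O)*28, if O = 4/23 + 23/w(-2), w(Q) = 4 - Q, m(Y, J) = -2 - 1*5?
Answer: -54194/69 ≈ -785.42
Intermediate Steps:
m(Y, J) = -7 (m(Y, J) = -2 - 5 = -7)
O = 553/138 (O = 4/23 + 23/(4 - 1*(-2)) = 4*(1/23) + 23/(4 + 2) = 4/23 + 23/6 = 553/138 ≈ 4.0072)
(m(1, 1)*O)*28 = -7*553/138*28 = -3871/138*28 = -54194/69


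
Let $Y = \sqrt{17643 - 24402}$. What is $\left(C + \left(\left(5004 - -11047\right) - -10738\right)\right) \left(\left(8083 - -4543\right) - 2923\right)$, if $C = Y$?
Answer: $259933667 + 29109 i \sqrt{751} \approx 2.5993 \cdot 10^{8} + 7.9771 \cdot 10^{5} i$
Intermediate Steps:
$Y = 3 i \sqrt{751}$ ($Y = \sqrt{-6759} = 3 i \sqrt{751} \approx 82.213 i$)
$C = 3 i \sqrt{751} \approx 82.213 i$
$\left(C + \left(\left(5004 - -11047\right) - -10738\right)\right) \left(\left(8083 - -4543\right) - 2923\right) = \left(3 i \sqrt{751} + \left(\left(5004 - -11047\right) - -10738\right)\right) \left(\left(8083 - -4543\right) - 2923\right) = \left(3 i \sqrt{751} + \left(\left(5004 + 11047\right) + 10738\right)\right) \left(\left(8083 + 4543\right) - 2923\right) = \left(3 i \sqrt{751} + \left(16051 + 10738\right)\right) \left(12626 - 2923\right) = \left(3 i \sqrt{751} + 26789\right) 9703 = \left(26789 + 3 i \sqrt{751}\right) 9703 = 259933667 + 29109 i \sqrt{751}$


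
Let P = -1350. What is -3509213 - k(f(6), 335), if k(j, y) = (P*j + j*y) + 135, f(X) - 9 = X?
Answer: -3494123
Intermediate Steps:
f(X) = 9 + X
k(j, y) = 135 - 1350*j + j*y (k(j, y) = (-1350*j + j*y) + 135 = 135 - 1350*j + j*y)
-3509213 - k(f(6), 335) = -3509213 - (135 - 1350*(9 + 6) + (9 + 6)*335) = -3509213 - (135 - 1350*15 + 15*335) = -3509213 - (135 - 20250 + 5025) = -3509213 - 1*(-15090) = -3509213 + 15090 = -3494123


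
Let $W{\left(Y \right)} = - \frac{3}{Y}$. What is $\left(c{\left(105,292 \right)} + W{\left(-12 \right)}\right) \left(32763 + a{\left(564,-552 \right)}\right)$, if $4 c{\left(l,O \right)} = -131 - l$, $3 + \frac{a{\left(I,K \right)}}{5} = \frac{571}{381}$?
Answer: $- \frac{2932763105}{1524} \approx -1.9244 \cdot 10^{6}$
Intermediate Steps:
$a{\left(I,K \right)} = - \frac{2860}{381}$ ($a{\left(I,K \right)} = -15 + 5 \cdot \frac{571}{381} = -15 + \frac{2855}{381} = - \frac{2860}{381}$)
$c{\left(l,O \right)} = - \frac{131}{4} - \frac{l}{4}$ ($c{\left(l,O \right)} = \frac{-131 - l}{4} = - \frac{131}{4} - \frac{l}{4}$)
$\left(c{\left(105,292 \right)} + W{\left(-12 \right)}\right) \left(32763 + a{\left(564,-552 \right)}\right) = \left(\left(- \frac{131}{4} - \frac{105}{4}\right) - \frac{3}{-12}\right) \left(32763 - \frac{2860}{381}\right) = \left(\left(- \frac{131}{4} - \frac{105}{4}\right) - - \frac{1}{4}\right) \frac{12479843}{381} = \left(-59 + \frac{1}{4}\right) \frac{12479843}{381} = \left(- \frac{235}{4}\right) \frac{12479843}{381} = - \frac{2932763105}{1524}$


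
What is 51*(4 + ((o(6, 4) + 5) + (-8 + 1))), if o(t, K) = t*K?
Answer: 1326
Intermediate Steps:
o(t, K) = K*t
51*(4 + ((o(6, 4) + 5) + (-8 + 1))) = 51*(4 + ((4*6 + 5) + (-8 + 1))) = 51*(4 + ((24 + 5) - 7)) = 51*(4 + (29 - 7)) = 51*(4 + 22) = 51*26 = 1326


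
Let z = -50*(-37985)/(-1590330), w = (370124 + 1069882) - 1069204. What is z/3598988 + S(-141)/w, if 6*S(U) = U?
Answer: -3380208561761/53057859671520102 ≈ -6.3708e-5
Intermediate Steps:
w = 370802 (w = 1440006 - 1069204 = 370802)
z = -189925/159033 (z = 1899250*(-1/1590330) = -189925/159033 ≈ -1.1942)
S(U) = U/6
z/3598988 + S(-141)/w = -189925/159033/3598988 + ((⅙)*(-141))/370802 = -189925/159033*1/3598988 - 47/2*1/370802 = -189925/572357858604 - 47/741604 = -3380208561761/53057859671520102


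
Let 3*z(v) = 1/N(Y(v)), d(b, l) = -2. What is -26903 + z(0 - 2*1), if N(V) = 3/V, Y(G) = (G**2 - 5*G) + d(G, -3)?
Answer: -80705/3 ≈ -26902.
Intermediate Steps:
Y(G) = -2 + G**2 - 5*G (Y(G) = (G**2 - 5*G) - 2 = -2 + G**2 - 5*G)
z(v) = -2/9 - 5*v/9 + v**2/9 (z(v) = 1/(3*((3/(-2 + v**2 - 5*v)))) = (-2/3 - 5*v/3 + v**2/3)/3 = -2/9 - 5*v/9 + v**2/9)
-26903 + z(0 - 2*1) = -26903 + (-2/9 - 5*(0 - 2*1)/9 + (0 - 2*1)**2/9) = -26903 + (-2/9 - 5*(0 - 2)/9 + (0 - 2)**2/9) = -26903 + (-2/9 - 5/9*(-2) + (1/9)*(-2)**2) = -26903 + (-2/9 + 10/9 + (1/9)*4) = -26903 + (-2/9 + 10/9 + 4/9) = -26903 + 4/3 = -80705/3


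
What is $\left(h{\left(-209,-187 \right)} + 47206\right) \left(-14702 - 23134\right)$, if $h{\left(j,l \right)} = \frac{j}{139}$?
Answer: $- \frac{248258076300}{139} \approx -1.786 \cdot 10^{9}$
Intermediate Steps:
$h{\left(j,l \right)} = \frac{j}{139}$ ($h{\left(j,l \right)} = j \frac{1}{139} = \frac{j}{139}$)
$\left(h{\left(-209,-187 \right)} + 47206\right) \left(-14702 - 23134\right) = \left(\frac{1}{139} \left(-209\right) + 47206\right) \left(-14702 - 23134\right) = \left(- \frac{209}{139} + 47206\right) \left(-37836\right) = \frac{6561425}{139} \left(-37836\right) = - \frac{248258076300}{139}$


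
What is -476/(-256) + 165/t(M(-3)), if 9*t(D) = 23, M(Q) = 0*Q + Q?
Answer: 97777/1472 ≈ 66.425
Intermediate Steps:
M(Q) = Q (M(Q) = 0 + Q = Q)
t(D) = 23/9 (t(D) = (⅑)*23 = 23/9)
-476/(-256) + 165/t(M(-3)) = -476/(-256) + 165/(23/9) = -476*(-1/256) + 165*(9/23) = 119/64 + 1485/23 = 97777/1472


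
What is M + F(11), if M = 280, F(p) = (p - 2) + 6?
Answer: 295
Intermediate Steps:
F(p) = 4 + p (F(p) = (-2 + p) + 6 = 4 + p)
M + F(11) = 280 + (4 + 11) = 280 + 15 = 295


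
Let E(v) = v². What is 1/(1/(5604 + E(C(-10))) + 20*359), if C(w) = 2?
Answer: 5608/40265441 ≈ 0.00013928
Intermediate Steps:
1/(1/(5604 + E(C(-10))) + 20*359) = 1/(1/(5604 + 2²) + 20*359) = 1/(1/(5604 + 4) + 7180) = 1/(1/5608 + 7180) = 1/(40265441/5608) = 5608/40265441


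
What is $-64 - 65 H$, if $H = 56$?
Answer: $-3704$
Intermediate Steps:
$-64 - 65 H = -64 - 3640 = -3704$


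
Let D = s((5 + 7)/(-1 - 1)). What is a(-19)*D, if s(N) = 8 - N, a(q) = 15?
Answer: 210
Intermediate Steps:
D = 14 (D = 8 - (5 + 7)/(-1 - 1) = 8 - 12/(-2) = 8 - 12*(-1)/2 = 8 - 1*(-6) = 8 + 6 = 14)
a(-19)*D = 15*14 = 210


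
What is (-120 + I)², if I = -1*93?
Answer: 45369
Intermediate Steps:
I = -93
(-120 + I)² = (-120 - 93)² = (-213)² = 45369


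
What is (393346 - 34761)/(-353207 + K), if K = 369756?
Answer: 358585/16549 ≈ 21.668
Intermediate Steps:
(393346 - 34761)/(-353207 + K) = (393346 - 34761)/(-353207 + 369756) = 358585/16549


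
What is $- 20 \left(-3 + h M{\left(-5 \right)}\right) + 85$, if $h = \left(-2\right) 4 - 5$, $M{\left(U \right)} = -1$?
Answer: $-115$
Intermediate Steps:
$h = -13$ ($h = -8 - 5 = -13$)
$- 20 \left(-3 + h M{\left(-5 \right)}\right) + 85 = - 20 \left(-3 - -13\right) + 85 = - 20 \left(-3 + 13\right) + 85 = \left(-20\right) 10 + 85 = -200 + 85 = -115$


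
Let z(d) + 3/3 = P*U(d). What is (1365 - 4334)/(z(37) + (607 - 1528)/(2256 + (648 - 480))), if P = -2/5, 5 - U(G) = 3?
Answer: 11994760/8807 ≈ 1362.0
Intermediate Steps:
U(G) = 2 (U(G) = 5 - 1*3 = 5 - 3 = 2)
P = -2/5 (P = -2*1/5 = -2/5 ≈ -0.40000)
z(d) = -9/5 (z(d) = -1 - 2/5*2 = -1 - 4/5 = -9/5)
(1365 - 4334)/(z(37) + (607 - 1528)/(2256 + (648 - 480))) = (1365 - 4334)/(-9/5 + (607 - 1528)/(2256 + (648 - 480))) = -2969/(-9/5 - 921/(2256 + 168)) = -2969/(-9/5 - 921/2424) = -2969/(-9/5 - 921*1/2424) = -2969/(-9/5 - 307/808) = -2969/(-8807/4040) = -2969*(-4040/8807) = 11994760/8807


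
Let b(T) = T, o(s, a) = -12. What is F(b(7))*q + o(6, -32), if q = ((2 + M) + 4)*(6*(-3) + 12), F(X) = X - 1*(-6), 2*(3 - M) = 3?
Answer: -597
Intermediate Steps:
M = 3/2 (M = 3 - 1/2*3 = 3 - 3/2 = 3/2 ≈ 1.5000)
F(X) = 6 + X (F(X) = X + 6 = 6 + X)
q = -45 (q = ((2 + 3/2) + 4)*(6*(-3) + 12) = (7/2 + 4)*(-18 + 12) = (15/2)*(-6) = -45)
F(b(7))*q + o(6, -32) = (6 + 7)*(-45) - 12 = 13*(-45) - 12 = -585 - 12 = -597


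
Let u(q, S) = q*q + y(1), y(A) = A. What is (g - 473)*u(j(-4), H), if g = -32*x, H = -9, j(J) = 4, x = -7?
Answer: -4233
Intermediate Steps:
u(q, S) = 1 + q² (u(q, S) = q*q + 1 = q² + 1 = 1 + q²)
g = 224 (g = -32*(-7) = 224)
(g - 473)*u(j(-4), H) = (224 - 473)*(1 + 4²) = -249*(1 + 16) = -249*17 = -4233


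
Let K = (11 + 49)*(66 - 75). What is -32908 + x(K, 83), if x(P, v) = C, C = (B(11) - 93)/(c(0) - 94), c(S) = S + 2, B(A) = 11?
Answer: -1513727/46 ≈ -32907.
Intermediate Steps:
c(S) = 2 + S
K = -540 (K = 60*(-9) = -540)
C = 41/46 (C = (11 - 93)/((2 + 0) - 94) = -82/(2 - 94) = -82/(-92) = -82*(-1/92) = 41/46 ≈ 0.89130)
x(P, v) = 41/46
-32908 + x(K, 83) = -32908 + 41/46 = -1513727/46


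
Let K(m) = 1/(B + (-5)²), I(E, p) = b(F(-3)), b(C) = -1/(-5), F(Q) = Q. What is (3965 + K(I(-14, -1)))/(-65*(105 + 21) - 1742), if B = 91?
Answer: -459941/1152112 ≈ -0.39922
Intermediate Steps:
b(C) = ⅕ (b(C) = -1*(-⅕) = ⅕)
I(E, p) = ⅕
K(m) = 1/116 (K(m) = 1/(91 + (-5)²) = 1/(91 + 25) = 1/116)
(3965 + K(I(-14, -1)))/(-65*(105 + 21) - 1742) = (3965 + 1/116)/(-65*(105 + 21) - 1742) = 459941/(116*(-65*126 - 1742)) = 459941/(116*(-8190 - 1742)) = (459941/116)/(-9932) = (459941/116)*(-1/9932) = -459941/1152112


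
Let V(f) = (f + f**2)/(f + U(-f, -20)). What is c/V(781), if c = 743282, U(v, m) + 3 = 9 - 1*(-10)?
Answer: 296197877/305371 ≈ 969.96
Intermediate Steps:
U(v, m) = 16 (U(v, m) = -3 + (9 - 1*(-10)) = -3 + (9 + 10) = -3 + 19 = 16)
V(f) = (f + f**2)/(16 + f) (V(f) = (f + f**2)/(f + 16) = (f + f**2)/(16 + f))
c/V(781) = 743282/((781*(1 + 781)/(16 + 781))) = 743282/((781*782/797)) = 743282/((781*(1/797)*782)) = 743282/(610742/797) = 743282*(797/610742) = 296197877/305371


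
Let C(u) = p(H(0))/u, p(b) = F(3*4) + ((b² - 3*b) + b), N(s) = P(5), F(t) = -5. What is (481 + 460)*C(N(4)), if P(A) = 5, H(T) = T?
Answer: -941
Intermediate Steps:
N(s) = 5
p(b) = -5 + b² - 2*b (p(b) = -5 + ((b² - 3*b) + b) = -5 + (b² - 2*b) = -5 + b² - 2*b)
C(u) = -5/u (C(u) = (-5 + 0² - 2*0)/u = (-5 + 0 + 0)/u = -5/u)
(481 + 460)*C(N(4)) = (481 + 460)*(-5/5) = 941*(-5*⅕) = 941*(-1) = -941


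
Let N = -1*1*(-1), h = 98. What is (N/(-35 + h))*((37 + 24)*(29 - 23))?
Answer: 122/21 ≈ 5.8095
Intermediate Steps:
N = 1 (N = -1*(-1) = 1)
(N/(-35 + h))*((37 + 24)*(29 - 23)) = (1/(-35 + 98))*((37 + 24)*(29 - 23)) = (1/63)*(61*6) = (1*(1/63))*366 = (1/63)*366 = 122/21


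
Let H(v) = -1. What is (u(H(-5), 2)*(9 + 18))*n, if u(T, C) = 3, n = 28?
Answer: 2268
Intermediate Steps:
(u(H(-5), 2)*(9 + 18))*n = (3*(9 + 18))*28 = (3*27)*28 = 81*28 = 2268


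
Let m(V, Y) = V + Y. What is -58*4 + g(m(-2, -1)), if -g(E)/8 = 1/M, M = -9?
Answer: -2080/9 ≈ -231.11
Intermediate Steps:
g(E) = 8/9 (g(E) = -8/(-9) = -8*(-⅑) = 8/9)
-58*4 + g(m(-2, -1)) = -58*4 + 8/9 = -232 + 8/9 = -2080/9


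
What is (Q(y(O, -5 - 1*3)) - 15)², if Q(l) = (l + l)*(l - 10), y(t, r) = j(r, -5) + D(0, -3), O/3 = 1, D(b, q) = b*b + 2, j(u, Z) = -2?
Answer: 225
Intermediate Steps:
D(b, q) = 2 + b² (D(b, q) = b² + 2 = 2 + b²)
O = 3 (O = 3*1 = 3)
y(t, r) = 0 (y(t, r) = -2 + (2 + 0²) = -2 + (2 + 0) = -2 + 2 = 0)
Q(l) = 2*l*(-10 + l) (Q(l) = (2*l)*(-10 + l) = 2*l*(-10 + l))
(Q(y(O, -5 - 1*3)) - 15)² = (2*0*(-10 + 0) - 15)² = (2*0*(-10) - 15)² = (0 - 15)² = (-15)² = 225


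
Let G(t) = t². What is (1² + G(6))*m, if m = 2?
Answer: 74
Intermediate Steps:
(1² + G(6))*m = (1² + 6²)*2 = (1 + 36)*2 = 37*2 = 74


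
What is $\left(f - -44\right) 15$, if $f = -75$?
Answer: $-465$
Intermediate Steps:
$\left(f - -44\right) 15 = \left(-75 - -44\right) 15 = \left(-75 + 44\right) 15 = \left(-31\right) 15 = -465$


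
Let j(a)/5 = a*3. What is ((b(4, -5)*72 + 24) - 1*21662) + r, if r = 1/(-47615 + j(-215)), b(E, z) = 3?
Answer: -1089094481/50840 ≈ -21422.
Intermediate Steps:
j(a) = 15*a (j(a) = 5*(a*3) = 5*(3*a) = 15*a)
r = -1/50840 (r = 1/(-47615 + 15*(-215)) = 1/(-47615 - 3225) = 1/(-50840) = -1/50840 ≈ -1.9670e-5)
((b(4, -5)*72 + 24) - 1*21662) + r = ((3*72 + 24) - 1*21662) - 1/50840 = ((216 + 24) - 21662) - 1/50840 = (240 - 21662) - 1/50840 = -21422 - 1/50840 = -1089094481/50840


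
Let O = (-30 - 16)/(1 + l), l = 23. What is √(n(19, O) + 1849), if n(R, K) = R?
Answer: 2*√467 ≈ 43.220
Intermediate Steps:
O = -23/12 (O = (-30 - 16)/(1 + 23) = -46/24 = -46*1/24 = -23/12 ≈ -1.9167)
√(n(19, O) + 1849) = √(19 + 1849) = √1868 = 2*√467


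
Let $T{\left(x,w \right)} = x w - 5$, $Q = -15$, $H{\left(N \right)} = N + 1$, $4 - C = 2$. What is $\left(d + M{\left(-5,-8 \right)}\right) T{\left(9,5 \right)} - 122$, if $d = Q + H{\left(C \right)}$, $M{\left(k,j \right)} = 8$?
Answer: $-282$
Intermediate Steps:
$C = 2$ ($C = 4 - 2 = 2$)
$H{\left(N \right)} = 1 + N$
$T{\left(x,w \right)} = -5 + w x$ ($T{\left(x,w \right)} = w x - 5 = -5 + w x$)
$d = -12$ ($d = -15 + \left(1 + 2\right) = -15 + 3 = -12$)
$\left(d + M{\left(-5,-8 \right)}\right) T{\left(9,5 \right)} - 122 = \left(-12 + 8\right) \left(-5 + 5 \cdot 9\right) - 122 = - 4 \left(-5 + 45\right) - 122 = \left(-4\right) 40 - 122 = -160 - 122 = -282$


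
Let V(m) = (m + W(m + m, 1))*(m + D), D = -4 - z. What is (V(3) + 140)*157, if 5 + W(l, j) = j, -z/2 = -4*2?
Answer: 24649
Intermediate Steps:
z = 16 (z = -(-8)*2 = -2*(-8) = 16)
W(l, j) = -5 + j
D = -20 (D = -4 - 1*16 = -4 - 16 = -20)
V(m) = (-20 + m)*(-4 + m) (V(m) = (m + (-5 + 1))*(m - 20) = (m - 4)*(-20 + m) = (-4 + m)*(-20 + m) = (-20 + m)*(-4 + m))
(V(3) + 140)*157 = ((80 + 3² - 24*3) + 140)*157 = ((80 + 9 - 72) + 140)*157 = (17 + 140)*157 = 157*157 = 24649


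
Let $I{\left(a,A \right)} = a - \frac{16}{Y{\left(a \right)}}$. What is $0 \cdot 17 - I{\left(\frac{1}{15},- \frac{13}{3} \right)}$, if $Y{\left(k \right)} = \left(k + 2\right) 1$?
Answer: $\frac{3569}{465} \approx 7.6753$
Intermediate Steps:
$Y{\left(k \right)} = 2 + k$ ($Y{\left(k \right)} = \left(2 + k\right) 1 = 2 + k$)
$I{\left(a,A \right)} = a - \frac{16}{2 + a}$
$0 \cdot 17 - I{\left(\frac{1}{15},- \frac{13}{3} \right)} = 0 \cdot 17 - \frac{-16 + \frac{2 + \frac{1}{15}}{15}}{2 + \frac{1}{15}} = 0 - \frac{-16 + \frac{2 + \frac{1}{15}}{15}}{2 + \frac{1}{15}} = 0 - \frac{-16 + \frac{1}{15} \cdot \frac{31}{15}}{\frac{31}{15}} = 0 - \frac{15 \left(-16 + \frac{31}{225}\right)}{31} = 0 - \frac{15}{31} \left(- \frac{3569}{225}\right) = 0 - - \frac{3569}{465} = 0 + \frac{3569}{465} = \frac{3569}{465}$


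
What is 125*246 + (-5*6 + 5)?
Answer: 30725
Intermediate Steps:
125*246 + (-5*6 + 5) = 30750 + (-30 + 5) = 30750 - 25 = 30725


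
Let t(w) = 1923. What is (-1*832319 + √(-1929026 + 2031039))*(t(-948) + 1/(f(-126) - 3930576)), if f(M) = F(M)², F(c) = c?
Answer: -6265670880191581/3914700 + 7527968099*√102013/3914700 ≈ -1.5999e+9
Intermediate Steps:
f(M) = M²
(-1*832319 + √(-1929026 + 2031039))*(t(-948) + 1/(f(-126) - 3930576)) = (-1*832319 + √(-1929026 + 2031039))*(1923 + 1/((-126)² - 3930576)) = (-832319 + √102013)*(1923 + 1/(15876 - 3930576)) = (-832319 + √102013)*(1923 + 1/(-3914700)) = (-832319 + √102013)*(1923 - 1/3914700) = (-832319 + √102013)*(7527968099/3914700) = -6265670880191581/3914700 + 7527968099*√102013/3914700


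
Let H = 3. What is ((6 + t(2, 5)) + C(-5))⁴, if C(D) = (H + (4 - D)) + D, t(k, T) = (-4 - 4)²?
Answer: 35153041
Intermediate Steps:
t(k, T) = 64 (t(k, T) = (-8)² = 64)
C(D) = 7 (C(D) = (3 + (4 - D)) + D = (7 - D) + D = 7)
((6 + t(2, 5)) + C(-5))⁴ = ((6 + 64) + 7)⁴ = (70 + 7)⁴ = 77⁴ = 35153041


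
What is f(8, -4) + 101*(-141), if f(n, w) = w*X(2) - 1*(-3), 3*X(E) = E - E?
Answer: -14238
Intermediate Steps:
X(E) = 0 (X(E) = (E - E)/3 = (⅓)*0 = 0)
f(n, w) = 3 (f(n, w) = w*0 - 1*(-3) = 0 + 3 = 3)
f(8, -4) + 101*(-141) = 3 + 101*(-141) = 3 - 14241 = -14238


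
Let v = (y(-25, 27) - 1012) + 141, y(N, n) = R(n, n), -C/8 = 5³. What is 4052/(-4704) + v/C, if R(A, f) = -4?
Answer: 2/147 ≈ 0.013605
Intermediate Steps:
C = -1000 (C = -8*5³ = -8*125 = -1000)
y(N, n) = -4
v = -875 (v = (-4 - 1012) + 141 = -1016 + 141 = -875)
4052/(-4704) + v/C = 4052/(-4704) - 875/(-1000) = 4052*(-1/4704) - 875*(-1/1000) = -1013/1176 + 7/8 = 2/147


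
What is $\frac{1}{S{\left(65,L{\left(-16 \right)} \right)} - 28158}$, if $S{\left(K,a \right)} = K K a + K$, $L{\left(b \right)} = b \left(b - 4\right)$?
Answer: $\frac{1}{1323907} \approx 7.5534 \cdot 10^{-7}$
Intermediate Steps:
$L{\left(b \right)} = b \left(-4 + b\right)$
$S{\left(K,a \right)} = K + a K^{2}$ ($S{\left(K,a \right)} = K^{2} a + K = a K^{2} + K = K + a K^{2}$)
$\frac{1}{S{\left(65,L{\left(-16 \right)} \right)} - 28158} = \frac{1}{65 \left(1 + 65 \left(- 16 \left(-4 - 16\right)\right)\right) - 28158} = \frac{1}{65 \left(1 + 65 \left(\left(-16\right) \left(-20\right)\right)\right) - 28158} = \frac{1}{65 \left(1 + 65 \cdot 320\right) - 28158} = \frac{1}{65 \left(1 + 20800\right) - 28158} = \frac{1}{65 \cdot 20801 - 28158} = \frac{1}{1352065 - 28158} = \frac{1}{1323907}$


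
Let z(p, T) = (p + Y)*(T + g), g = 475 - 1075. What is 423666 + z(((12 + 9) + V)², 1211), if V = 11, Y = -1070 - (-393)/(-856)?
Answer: 338359237/856 ≈ 3.9528e+5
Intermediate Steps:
g = -600
Y = -916313/856 (Y = -1070 - (-393)*(-1)/856 = -1070 - 1*393/856 = -1070 - 393/856 = -916313/856 ≈ -1070.5)
z(p, T) = (-600 + T)*(-916313/856 + p) (z(p, T) = (p - 916313/856)*(T - 600) = (-916313/856 + p)*(-600 + T) = (-600 + T)*(-916313/856 + p))
423666 + z(((12 + 9) + V)², 1211) = 423666 + (68723475/107 - 600*((12 + 9) + 11)² - 916313/856*1211 + 1211*((12 + 9) + 11)²) = 423666 + (68723475/107 - 600*(21 + 11)² - 1109655043/856 + 1211*(21 + 11)²) = 423666 + (68723475/107 - 600*32² - 1109655043/856 + 1211*32²) = 423666 + (68723475/107 - 600*1024 - 1109655043/856 + 1211*1024) = 423666 + (68723475/107 - 614400 - 1109655043/856 + 1240064) = 423666 - 24298859/856 = 338359237/856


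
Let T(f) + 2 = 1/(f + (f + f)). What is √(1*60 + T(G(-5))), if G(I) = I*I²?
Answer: √326235/75 ≈ 7.6156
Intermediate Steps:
G(I) = I³
T(f) = -2 + 1/(3*f) (T(f) = -2 + 1/(f + (f + f)) = -2 + 1/(f + 2*f) = -2 + 1/(3*f))
√(1*60 + T(G(-5))) = √(1*60 + (-2 + 1/(3*((-5)³)))) = √(60 + (-2 + (⅓)/(-125))) = √(60 + (-2 + (⅓)*(-1/125))) = √(60 + (-2 - 1/375)) = √(60 - 751/375) = √(21749/375) = √326235/75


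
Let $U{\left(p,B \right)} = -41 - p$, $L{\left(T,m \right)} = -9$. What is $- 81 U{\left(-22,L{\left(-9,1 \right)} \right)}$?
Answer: $1539$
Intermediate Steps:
$- 81 U{\left(-22,L{\left(-9,1 \right)} \right)} = - 81 \left(-41 - -22\right) = - 81 \left(-41 + 22\right) = \left(-81\right) \left(-19\right) = 1539$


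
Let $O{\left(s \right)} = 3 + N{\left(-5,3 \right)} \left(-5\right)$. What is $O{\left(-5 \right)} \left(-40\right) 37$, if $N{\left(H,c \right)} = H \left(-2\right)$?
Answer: $69560$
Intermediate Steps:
$N{\left(H,c \right)} = - 2 H$
$O{\left(s \right)} = -47$ ($O{\left(s \right)} = 3 + \left(-2\right) \left(-5\right) \left(-5\right) = 3 + 10 \left(-5\right) = 3 - 50 = -47$)
$O{\left(-5 \right)} \left(-40\right) 37 = \left(-47\right) \left(-40\right) 37 = 1880 \cdot 37 = 69560$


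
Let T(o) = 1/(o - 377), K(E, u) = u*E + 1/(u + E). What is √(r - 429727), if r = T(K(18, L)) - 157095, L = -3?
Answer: I*√383114959723/808 ≈ 766.04*I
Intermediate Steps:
K(E, u) = 1/(E + u) + E*u (K(E, u) = E*u + 1/(E + u) = 1/(E + u) + E*u)
T(o) = 1/(-377 + o)
r = -1015462095/6464 (r = 1/(-377 + (1 + 18*(-3)² - 3*18²)/(18 - 3)) - 157095 = 1/(-377 + (1 + 18*9 - 3*324)/15) - 157095 = 1/(-377 + (1 + 162 - 972)/15) - 157095 = 1/(-377 + (1/15)*(-809)) - 157095 = 1/(-377 - 809/15) - 157095 = 1/(-6464/15) - 157095 = -15/6464 - 157095 = -1015462095/6464 ≈ -1.5710e+5)
√(r - 429727) = √(-1015462095/6464 - 429727) = √(-3793217423/6464) = I*√383114959723/808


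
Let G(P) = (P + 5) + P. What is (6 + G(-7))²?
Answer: 9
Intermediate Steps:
G(P) = 5 + 2*P (G(P) = (5 + P) + P = 5 + 2*P)
(6 + G(-7))² = (6 + (5 + 2*(-7)))² = (6 + (5 - 14))² = (6 - 9)² = (-3)² = 9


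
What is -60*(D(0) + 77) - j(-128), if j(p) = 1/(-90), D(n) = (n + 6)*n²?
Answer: -415799/90 ≈ -4620.0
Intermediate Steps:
D(n) = n²*(6 + n) (D(n) = (6 + n)*n² = n²*(6 + n))
j(p) = -1/90
-60*(D(0) + 77) - j(-128) = -60*(0²*(6 + 0) + 77) - 1*(-1/90) = -60*(0*6 + 77) + 1/90 = -60*(0 + 77) + 1/90 = -60*77 + 1/90 = -4620 + 1/90 = -415799/90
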